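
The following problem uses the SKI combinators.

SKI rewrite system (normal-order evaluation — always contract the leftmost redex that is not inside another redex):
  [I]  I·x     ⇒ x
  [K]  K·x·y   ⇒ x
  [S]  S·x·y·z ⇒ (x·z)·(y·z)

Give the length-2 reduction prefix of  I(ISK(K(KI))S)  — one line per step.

  start: I(ISK(K(KI))S)
  →1  ISK(K(KI))S
  →2  SK(K(KI))S

Answer: after 2 steps: SK(K(KI))S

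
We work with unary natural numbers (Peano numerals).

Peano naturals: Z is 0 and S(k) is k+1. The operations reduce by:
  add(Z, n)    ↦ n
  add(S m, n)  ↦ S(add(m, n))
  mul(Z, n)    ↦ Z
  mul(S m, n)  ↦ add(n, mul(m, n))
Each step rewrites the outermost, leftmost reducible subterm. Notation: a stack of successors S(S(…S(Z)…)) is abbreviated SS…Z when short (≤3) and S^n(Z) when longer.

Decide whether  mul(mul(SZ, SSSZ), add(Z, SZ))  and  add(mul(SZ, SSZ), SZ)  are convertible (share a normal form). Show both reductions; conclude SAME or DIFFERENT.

Term A:
  start: mul(mul(SZ, SSSZ), add(Z, SZ))
  step 1: mul(add(SSSZ, mul(Z, SSSZ)), add(Z, SZ))
  step 2: mul(S(add(SSZ, mul(Z, SSSZ))), add(Z, SZ))
  step 3: add(add(Z, SZ), mul(add(SSZ, mul(Z, SSSZ)), add(Z, SZ)))
  step 4: add(SZ, mul(add(SSZ, mul(Z, SSSZ)), add(Z, SZ)))
  step 5: S(add(Z, mul(add(SSZ, mul(Z, SSSZ)), add(Z, SZ))))
  step 6: S(mul(add(SSZ, mul(Z, SSSZ)), add(Z, SZ)))
  step 7: S(mul(S(add(SZ, mul(Z, SSSZ))), add(Z, SZ)))
  step 8: S(add(add(Z, SZ), mul(add(SZ, mul(Z, SSSZ)), add(Z, SZ))))
  step 9: S(add(SZ, mul(add(SZ, mul(Z, SSSZ)), add(Z, SZ))))
  step 10: S(S(add(Z, mul(add(SZ, mul(Z, SSSZ)), add(Z, SZ)))))
  step 11: S(S(mul(add(SZ, mul(Z, SSSZ)), add(Z, SZ))))
  step 12: S(S(mul(S(add(Z, mul(Z, SSSZ))), add(Z, SZ))))
  step 13: S(S(add(add(Z, SZ), mul(add(Z, mul(Z, SSSZ)), add(Z, SZ)))))
  step 14: S(S(add(SZ, mul(add(Z, mul(Z, SSSZ)), add(Z, SZ)))))
  step 15: S(S(S(add(Z, mul(add(Z, mul(Z, SSSZ)), add(Z, SZ))))))
  step 16: S(S(S(mul(add(Z, mul(Z, SSSZ)), add(Z, SZ)))))
  step 17: S(S(S(mul(mul(Z, SSSZ), add(Z, SZ)))))
  step 18: S(S(S(mul(Z, add(Z, SZ)))))
  step 19: SSSZ

Term B:
  start: add(mul(SZ, SSZ), SZ)
  step 1: add(add(SSZ, mul(Z, SSZ)), SZ)
  step 2: add(S(add(SZ, mul(Z, SSZ))), SZ)
  step 3: S(add(add(SZ, mul(Z, SSZ)), SZ))
  step 4: S(add(S(add(Z, mul(Z, SSZ))), SZ))
  step 5: S(S(add(add(Z, mul(Z, SSZ)), SZ)))
  step 6: S(S(add(mul(Z, SSZ), SZ)))
  step 7: S(S(add(Z, SZ)))
  step 8: SSSZ

Answer: SAME — A ⇓ SSSZ, B ⇓ SSSZ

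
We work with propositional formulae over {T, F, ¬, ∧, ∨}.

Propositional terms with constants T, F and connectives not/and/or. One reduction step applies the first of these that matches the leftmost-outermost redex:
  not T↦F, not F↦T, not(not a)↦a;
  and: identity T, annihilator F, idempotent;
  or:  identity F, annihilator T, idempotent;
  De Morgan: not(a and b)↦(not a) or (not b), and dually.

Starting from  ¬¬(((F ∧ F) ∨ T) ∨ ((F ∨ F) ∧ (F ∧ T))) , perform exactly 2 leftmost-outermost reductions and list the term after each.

Answer: after 2 steps: T ∨ ((F ∨ F) ∧ (F ∧ T))

Working:
  start: ¬¬(((F ∧ F) ∨ T) ∨ ((F ∨ F) ∧ (F ∧ T)))
  step 1: ((F ∧ F) ∨ T) ∨ ((F ∨ F) ∧ (F ∧ T))
  step 2: T ∨ ((F ∨ F) ∧ (F ∧ T))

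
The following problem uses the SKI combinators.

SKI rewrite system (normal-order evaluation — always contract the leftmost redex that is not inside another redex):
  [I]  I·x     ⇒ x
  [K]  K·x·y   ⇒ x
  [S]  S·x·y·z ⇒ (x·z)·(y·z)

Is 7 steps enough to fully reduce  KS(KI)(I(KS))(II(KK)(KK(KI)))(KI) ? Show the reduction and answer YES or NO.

Answer: YES — reaches normal form S(K(KI)) in 7 ≤ 7 steps

Reduction:
  start: KS(KI)(I(KS))(II(KK)(KK(KI)))(KI)
  [1] S(I(KS))(II(KK)(KK(KI)))(KI)
  [2] I(KS)(KI)(II(KK)(KK(KI))(KI))
  [3] KS(KI)(II(KK)(KK(KI))(KI))
  [4] S(II(KK)(KK(KI))(KI))
  [5] S(I(KK)(KK(KI))(KI))
  [6] S(KK(KK(KI))(KI))
  [7] S(K(KI))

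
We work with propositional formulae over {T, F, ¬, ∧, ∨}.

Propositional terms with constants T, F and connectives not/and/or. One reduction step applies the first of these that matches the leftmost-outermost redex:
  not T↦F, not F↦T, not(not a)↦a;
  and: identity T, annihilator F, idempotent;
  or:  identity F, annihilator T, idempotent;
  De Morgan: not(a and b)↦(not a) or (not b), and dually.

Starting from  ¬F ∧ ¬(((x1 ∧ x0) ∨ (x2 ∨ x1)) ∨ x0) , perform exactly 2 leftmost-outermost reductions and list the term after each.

Answer: after 2 steps: ¬(((x1 ∧ x0) ∨ (x2 ∨ x1)) ∨ x0)

Working:
  start: ¬F ∧ ¬(((x1 ∧ x0) ∨ (x2 ∨ x1)) ∨ x0)
  step 1: T ∧ ¬(((x1 ∧ x0) ∨ (x2 ∨ x1)) ∨ x0)
  step 2: ¬(((x1 ∧ x0) ∨ (x2 ∨ x1)) ∨ x0)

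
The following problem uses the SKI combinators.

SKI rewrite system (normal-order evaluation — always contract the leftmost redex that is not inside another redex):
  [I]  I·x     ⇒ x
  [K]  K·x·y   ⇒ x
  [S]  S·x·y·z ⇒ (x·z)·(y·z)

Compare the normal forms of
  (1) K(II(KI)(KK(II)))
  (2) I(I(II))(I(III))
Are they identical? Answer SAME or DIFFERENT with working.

Term A:
  start: K(II(KI)(KK(II)))
  →1  K(I(KI)(KK(II)))
  →2  K(KI(KK(II)))
  →3  KI

Term B:
  start: I(I(II))(I(III))
  →1  I(II)(I(III))
  →2  II(I(III))
  →3  I(I(III))
  →4  I(III)
  →5  III
  →6  II
  →7  I

Answer: DIFFERENT — A ⇓ KI, B ⇓ I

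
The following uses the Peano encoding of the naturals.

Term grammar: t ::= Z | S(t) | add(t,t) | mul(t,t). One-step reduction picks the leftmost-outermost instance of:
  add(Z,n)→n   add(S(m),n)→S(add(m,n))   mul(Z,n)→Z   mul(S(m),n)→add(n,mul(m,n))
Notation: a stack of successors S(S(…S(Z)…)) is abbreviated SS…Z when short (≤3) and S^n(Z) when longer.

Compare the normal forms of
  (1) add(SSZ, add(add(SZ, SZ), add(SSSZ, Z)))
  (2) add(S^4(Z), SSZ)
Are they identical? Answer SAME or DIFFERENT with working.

Answer: DIFFERENT — A ⇓ S^7(Z), B ⇓ S^6(Z)

Working:
Term A:
  start: add(SSZ, add(add(SZ, SZ), add(SSSZ, Z)))
  →1  S(add(SZ, add(add(SZ, SZ), add(SSSZ, Z))))
  →2  S(S(add(Z, add(add(SZ, SZ), add(SSSZ, Z)))))
  →3  S(S(add(add(SZ, SZ), add(SSSZ, Z))))
  →4  S(S(add(S(add(Z, SZ)), add(SSSZ, Z))))
  →5  S(S(S(add(add(Z, SZ), add(SSSZ, Z)))))
  →6  S(S(S(add(SZ, add(SSSZ, Z)))))
  →7  S(S(S(S(add(Z, add(SSSZ, Z))))))
  →8  S(S(S(S(add(SSSZ, Z)))))
  →9  S(S(S(S(S(add(SSZ, Z))))))
  →10  S(S(S(S(S(S(add(SZ, Z)))))))
  →11  S(S(S(S(S(S(S(add(Z, Z))))))))
  →12  S^7(Z)

Term B:
  start: add(S^4(Z), SSZ)
  →1  S(add(SSSZ, SSZ))
  →2  S(S(add(SSZ, SSZ)))
  →3  S(S(S(add(SZ, SSZ))))
  →4  S(S(S(S(add(Z, SSZ)))))
  →5  S^6(Z)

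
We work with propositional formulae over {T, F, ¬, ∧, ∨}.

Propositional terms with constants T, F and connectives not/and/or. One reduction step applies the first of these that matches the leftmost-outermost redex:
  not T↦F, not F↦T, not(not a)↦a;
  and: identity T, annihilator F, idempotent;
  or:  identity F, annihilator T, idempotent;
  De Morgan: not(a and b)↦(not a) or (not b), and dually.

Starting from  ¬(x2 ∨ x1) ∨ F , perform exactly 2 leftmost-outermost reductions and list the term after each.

  start: ¬(x2 ∨ x1) ∨ F
  →1  ¬(x2 ∨ x1)
  →2  ¬x2 ∧ ¬x1

Answer: after 2 steps: ¬x2 ∧ ¬x1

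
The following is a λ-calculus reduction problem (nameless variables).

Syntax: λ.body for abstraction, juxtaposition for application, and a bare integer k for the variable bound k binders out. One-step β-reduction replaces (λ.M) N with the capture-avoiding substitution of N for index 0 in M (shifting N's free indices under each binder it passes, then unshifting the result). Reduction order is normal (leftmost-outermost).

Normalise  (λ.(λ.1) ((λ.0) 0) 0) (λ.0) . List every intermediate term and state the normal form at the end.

Answer: normal form = λ.0  (in 3 steps)

Derivation:
  start: (λ.(λ.1) ((λ.0) 0) 0) (λ.0)
  [1] (λ.λ.0) ((λ.0) (λ.0)) (λ.0)
  [2] (λ.0) (λ.0)
  [3] λ.0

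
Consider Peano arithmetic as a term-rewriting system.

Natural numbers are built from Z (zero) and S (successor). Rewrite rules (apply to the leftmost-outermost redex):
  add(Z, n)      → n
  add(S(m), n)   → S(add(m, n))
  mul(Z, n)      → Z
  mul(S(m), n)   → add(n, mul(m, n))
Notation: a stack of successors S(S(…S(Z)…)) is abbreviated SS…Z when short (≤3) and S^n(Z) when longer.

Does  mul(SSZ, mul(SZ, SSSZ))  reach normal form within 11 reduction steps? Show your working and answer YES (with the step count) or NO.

  start: mul(SSZ, mul(SZ, SSSZ))
  step 1: add(mul(SZ, SSSZ), mul(SZ, mul(SZ, SSSZ)))
  step 2: add(add(SSSZ, mul(Z, SSSZ)), mul(SZ, mul(SZ, SSSZ)))
  step 3: add(S(add(SSZ, mul(Z, SSSZ))), mul(SZ, mul(SZ, SSSZ)))
  step 4: S(add(add(SSZ, mul(Z, SSSZ)), mul(SZ, mul(SZ, SSSZ))))
  step 5: S(add(S(add(SZ, mul(Z, SSSZ))), mul(SZ, mul(SZ, SSSZ))))
  step 6: S(S(add(add(SZ, mul(Z, SSSZ)), mul(SZ, mul(SZ, SSSZ)))))
  step 7: S(S(add(S(add(Z, mul(Z, SSSZ))), mul(SZ, mul(SZ, SSSZ)))))
  step 8: S(S(S(add(add(Z, mul(Z, SSSZ)), mul(SZ, mul(SZ, SSSZ))))))
  step 9: S(S(S(add(mul(Z, SSSZ), mul(SZ, mul(SZ, SSSZ))))))
  step 10: S(S(S(add(Z, mul(SZ, mul(SZ, SSSZ))))))
  step 11: S(S(S(mul(SZ, mul(SZ, SSSZ)))))

Answer: NO — after 11 steps the term is S(S(S(mul(SZ, mul(SZ, SSSZ))))), not yet normal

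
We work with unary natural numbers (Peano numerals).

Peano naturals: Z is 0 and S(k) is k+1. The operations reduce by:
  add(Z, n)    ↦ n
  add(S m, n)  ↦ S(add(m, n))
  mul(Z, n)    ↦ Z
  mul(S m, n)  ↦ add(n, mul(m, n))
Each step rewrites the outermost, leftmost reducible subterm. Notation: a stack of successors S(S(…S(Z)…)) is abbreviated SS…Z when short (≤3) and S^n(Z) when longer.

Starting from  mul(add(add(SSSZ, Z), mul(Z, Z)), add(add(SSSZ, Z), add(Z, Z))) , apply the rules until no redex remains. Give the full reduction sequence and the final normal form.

Answer: normal form = S^9(Z)  (in 52 steps)

Working:
  start: mul(add(add(SSSZ, Z), mul(Z, Z)), add(add(SSSZ, Z), add(Z, Z)))
  [1] mul(add(S(add(SSZ, Z)), mul(Z, Z)), add(add(SSSZ, Z), add(Z, Z)))
  [2] mul(S(add(add(SSZ, Z), mul(Z, Z))), add(add(SSSZ, Z), add(Z, Z)))
  [3] add(add(add(SSSZ, Z), add(Z, Z)), mul(add(add(SSZ, Z), mul(Z, Z)), add(add(SSSZ, Z), add(Z, Z))))
  [4] add(add(S(add(SSZ, Z)), add(Z, Z)), mul(add(add(SSZ, Z), mul(Z, Z)), add(add(SSSZ, Z), add(Z, Z))))
  [5] add(S(add(add(SSZ, Z), add(Z, Z))), mul(add(add(SSZ, Z), mul(Z, Z)), add(add(SSSZ, Z), add(Z, Z))))
  [6] S(add(add(add(SSZ, Z), add(Z, Z)), mul(add(add(SSZ, Z), mul(Z, Z)), add(add(SSSZ, Z), add(Z, Z)))))
  [7] S(add(add(S(add(SZ, Z)), add(Z, Z)), mul(add(add(SSZ, Z), mul(Z, Z)), add(add(SSSZ, Z), add(Z, Z)))))
  [8] S(add(S(add(add(SZ, Z), add(Z, Z))), mul(add(add(SSZ, Z), mul(Z, Z)), add(add(SSSZ, Z), add(Z, Z)))))
  [9] S(S(add(add(add(SZ, Z), add(Z, Z)), mul(add(add(SSZ, Z), mul(Z, Z)), add(add(SSSZ, Z), add(Z, Z))))))
  [10] S(S(add(add(S(add(Z, Z)), add(Z, Z)), mul(add(add(SSZ, Z), mul(Z, Z)), add(add(SSSZ, Z), add(Z, Z))))))
  [11] S(S(add(S(add(add(Z, Z), add(Z, Z))), mul(add(add(SSZ, Z), mul(Z, Z)), add(add(SSSZ, Z), add(Z, Z))))))
  [12] S(S(S(add(add(add(Z, Z), add(Z, Z)), mul(add(add(SSZ, Z), mul(Z, Z)), add(add(SSSZ, Z), add(Z, Z)))))))
  [13] S(S(S(add(add(Z, add(Z, Z)), mul(add(add(SSZ, Z), mul(Z, Z)), add(add(SSSZ, Z), add(Z, Z)))))))
  [14] S(S(S(add(add(Z, Z), mul(add(add(SSZ, Z), mul(Z, Z)), add(add(SSSZ, Z), add(Z, Z)))))))
  [15] S(S(S(add(Z, mul(add(add(SSZ, Z), mul(Z, Z)), add(add(SSSZ, Z), add(Z, Z)))))))
  [16] S(S(S(mul(add(add(SSZ, Z), mul(Z, Z)), add(add(SSSZ, Z), add(Z, Z))))))
  [17] S(S(S(mul(add(S(add(SZ, Z)), mul(Z, Z)), add(add(SSSZ, Z), add(Z, Z))))))
  [18] S(S(S(mul(S(add(add(SZ, Z), mul(Z, Z))), add(add(SSSZ, Z), add(Z, Z))))))
  [19] S(S(S(add(add(add(SSSZ, Z), add(Z, Z)), mul(add(add(SZ, Z), mul(Z, Z)), add(add(SSSZ, Z), add(Z, Z)))))))
  [20] S(S(S(add(add(S(add(SSZ, Z)), add(Z, Z)), mul(add(add(SZ, Z), mul(Z, Z)), add(add(SSSZ, Z), add(Z, Z)))))))
  [21] S(S(S(add(S(add(add(SSZ, Z), add(Z, Z))), mul(add(add(SZ, Z), mul(Z, Z)), add(add(SSSZ, Z), add(Z, Z)))))))
  [22] S(S(S(S(add(add(add(SSZ, Z), add(Z, Z)), mul(add(add(SZ, Z), mul(Z, Z)), add(add(SSSZ, Z), add(Z, Z))))))))
  [23] S(S(S(S(add(add(S(add(SZ, Z)), add(Z, Z)), mul(add(add(SZ, Z), mul(Z, Z)), add(add(SSSZ, Z), add(Z, Z))))))))
  [24] S(S(S(S(add(S(add(add(SZ, Z), add(Z, Z))), mul(add(add(SZ, Z), mul(Z, Z)), add(add(SSSZ, Z), add(Z, Z))))))))
  [25] S(S(S(S(S(add(add(add(SZ, Z), add(Z, Z)), mul(add(add(SZ, Z), mul(Z, Z)), add(add(SSSZ, Z), add(Z, Z)))))))))
  [26] S(S(S(S(S(add(add(S(add(Z, Z)), add(Z, Z)), mul(add(add(SZ, Z), mul(Z, Z)), add(add(SSSZ, Z), add(Z, Z)))))))))
  [27] S(S(S(S(S(add(S(add(add(Z, Z), add(Z, Z))), mul(add(add(SZ, Z), mul(Z, Z)), add(add(SSSZ, Z), add(Z, Z)))))))))
  [28] S(S(S(S(S(S(add(add(add(Z, Z), add(Z, Z)), mul(add(add(SZ, Z), mul(Z, Z)), add(add(SSSZ, Z), add(Z, Z))))))))))
  [29] S(S(S(S(S(S(add(add(Z, add(Z, Z)), mul(add(add(SZ, Z), mul(Z, Z)), add(add(SSSZ, Z), add(Z, Z))))))))))
  [30] S(S(S(S(S(S(add(add(Z, Z), mul(add(add(SZ, Z), mul(Z, Z)), add(add(SSSZ, Z), add(Z, Z))))))))))
  [31] S(S(S(S(S(S(add(Z, mul(add(add(SZ, Z), mul(Z, Z)), add(add(SSSZ, Z), add(Z, Z))))))))))
  [32] S(S(S(S(S(S(mul(add(add(SZ, Z), mul(Z, Z)), add(add(SSSZ, Z), add(Z, Z)))))))))
  [33] S(S(S(S(S(S(mul(add(S(add(Z, Z)), mul(Z, Z)), add(add(SSSZ, Z), add(Z, Z)))))))))
  [34] S(S(S(S(S(S(mul(S(add(add(Z, Z), mul(Z, Z))), add(add(SSSZ, Z), add(Z, Z)))))))))
  [35] S(S(S(S(S(S(add(add(add(SSSZ, Z), add(Z, Z)), mul(add(add(Z, Z), mul(Z, Z)), add(add(SSSZ, Z), add(Z, Z))))))))))
  [36] S(S(S(S(S(S(add(add(S(add(SSZ, Z)), add(Z, Z)), mul(add(add(Z, Z), mul(Z, Z)), add(add(SSSZ, Z), add(Z, Z))))))))))
  [37] S(S(S(S(S(S(add(S(add(add(SSZ, Z), add(Z, Z))), mul(add(add(Z, Z), mul(Z, Z)), add(add(SSSZ, Z), add(Z, Z))))))))))
  [38] S(S(S(S(S(S(S(add(add(add(SSZ, Z), add(Z, Z)), mul(add(add(Z, Z), mul(Z, Z)), add(add(SSSZ, Z), add(Z, Z)))))))))))
  [39] S(S(S(S(S(S(S(add(add(S(add(SZ, Z)), add(Z, Z)), mul(add(add(Z, Z), mul(Z, Z)), add(add(SSSZ, Z), add(Z, Z)))))))))))
  [40] S(S(S(S(S(S(S(add(S(add(add(SZ, Z), add(Z, Z))), mul(add(add(Z, Z), mul(Z, Z)), add(add(SSSZ, Z), add(Z, Z)))))))))))
  [41] S(S(S(S(S(S(S(S(add(add(add(SZ, Z), add(Z, Z)), mul(add(add(Z, Z), mul(Z, Z)), add(add(SSSZ, Z), add(Z, Z))))))))))))
  [42] S(S(S(S(S(S(S(S(add(add(S(add(Z, Z)), add(Z, Z)), mul(add(add(Z, Z), mul(Z, Z)), add(add(SSSZ, Z), add(Z, Z))))))))))))
  [43] S(S(S(S(S(S(S(S(add(S(add(add(Z, Z), add(Z, Z))), mul(add(add(Z, Z), mul(Z, Z)), add(add(SSSZ, Z), add(Z, Z))))))))))))
  [44] S(S(S(S(S(S(S(S(S(add(add(add(Z, Z), add(Z, Z)), mul(add(add(Z, Z), mul(Z, Z)), add(add(SSSZ, Z), add(Z, Z)))))))))))))
  [45] S(S(S(S(S(S(S(S(S(add(add(Z, add(Z, Z)), mul(add(add(Z, Z), mul(Z, Z)), add(add(SSSZ, Z), add(Z, Z)))))))))))))
  [46] S(S(S(S(S(S(S(S(S(add(add(Z, Z), mul(add(add(Z, Z), mul(Z, Z)), add(add(SSSZ, Z), add(Z, Z)))))))))))))
  [47] S(S(S(S(S(S(S(S(S(add(Z, mul(add(add(Z, Z), mul(Z, Z)), add(add(SSSZ, Z), add(Z, Z)))))))))))))
  [48] S(S(S(S(S(S(S(S(S(mul(add(add(Z, Z), mul(Z, Z)), add(add(SSSZ, Z), add(Z, Z))))))))))))
  [49] S(S(S(S(S(S(S(S(S(mul(add(Z, mul(Z, Z)), add(add(SSSZ, Z), add(Z, Z))))))))))))
  [50] S(S(S(S(S(S(S(S(S(mul(mul(Z, Z), add(add(SSSZ, Z), add(Z, Z))))))))))))
  [51] S(S(S(S(S(S(S(S(S(mul(Z, add(add(SSSZ, Z), add(Z, Z))))))))))))
  [52] S^9(Z)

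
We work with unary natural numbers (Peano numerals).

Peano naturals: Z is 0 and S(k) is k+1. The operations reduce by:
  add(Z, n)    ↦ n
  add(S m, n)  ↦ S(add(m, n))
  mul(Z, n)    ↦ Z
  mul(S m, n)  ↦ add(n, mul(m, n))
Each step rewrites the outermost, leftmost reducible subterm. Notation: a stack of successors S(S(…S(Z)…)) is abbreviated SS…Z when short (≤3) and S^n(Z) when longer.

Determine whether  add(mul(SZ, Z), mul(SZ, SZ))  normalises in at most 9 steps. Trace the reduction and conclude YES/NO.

Answer: YES — reaches normal form SZ in 8 ≤ 9 steps

Derivation:
  start: add(mul(SZ, Z), mul(SZ, SZ))
  →1  add(add(Z, mul(Z, Z)), mul(SZ, SZ))
  →2  add(mul(Z, Z), mul(SZ, SZ))
  →3  add(Z, mul(SZ, SZ))
  →4  mul(SZ, SZ)
  →5  add(SZ, mul(Z, SZ))
  →6  S(add(Z, mul(Z, SZ)))
  →7  S(mul(Z, SZ))
  →8  SZ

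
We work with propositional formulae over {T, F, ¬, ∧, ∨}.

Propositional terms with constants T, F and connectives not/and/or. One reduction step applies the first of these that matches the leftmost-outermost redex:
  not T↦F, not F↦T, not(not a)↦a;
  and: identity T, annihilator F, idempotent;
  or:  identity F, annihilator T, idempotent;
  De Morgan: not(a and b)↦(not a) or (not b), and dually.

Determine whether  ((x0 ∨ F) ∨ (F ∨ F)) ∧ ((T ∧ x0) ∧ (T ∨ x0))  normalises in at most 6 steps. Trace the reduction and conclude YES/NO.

  start: ((x0 ∨ F) ∨ (F ∨ F)) ∧ ((T ∧ x0) ∧ (T ∨ x0))
  step 1: (x0 ∨ (F ∨ F)) ∧ ((T ∧ x0) ∧ (T ∨ x0))
  step 2: (x0 ∨ F) ∧ ((T ∧ x0) ∧ (T ∨ x0))
  step 3: x0 ∧ ((T ∧ x0) ∧ (T ∨ x0))
  step 4: x0 ∧ (x0 ∧ (T ∨ x0))
  step 5: x0 ∧ (x0 ∧ T)
  step 6: x0 ∧ x0

Answer: NO — after 6 steps the term is x0 ∧ x0, not yet normal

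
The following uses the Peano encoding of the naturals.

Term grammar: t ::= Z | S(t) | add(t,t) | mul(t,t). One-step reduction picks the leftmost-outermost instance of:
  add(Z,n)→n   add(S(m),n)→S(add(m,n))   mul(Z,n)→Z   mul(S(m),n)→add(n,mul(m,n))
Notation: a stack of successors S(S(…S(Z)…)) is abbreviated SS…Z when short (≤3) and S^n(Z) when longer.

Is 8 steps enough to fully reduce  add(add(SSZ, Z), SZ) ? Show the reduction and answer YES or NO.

  start: add(add(SSZ, Z), SZ)
  →1  add(S(add(SZ, Z)), SZ)
  →2  S(add(add(SZ, Z), SZ))
  →3  S(add(S(add(Z, Z)), SZ))
  →4  S(S(add(add(Z, Z), SZ)))
  →5  S(S(add(Z, SZ)))
  →6  SSSZ

Answer: YES — reaches normal form SSSZ in 6 ≤ 8 steps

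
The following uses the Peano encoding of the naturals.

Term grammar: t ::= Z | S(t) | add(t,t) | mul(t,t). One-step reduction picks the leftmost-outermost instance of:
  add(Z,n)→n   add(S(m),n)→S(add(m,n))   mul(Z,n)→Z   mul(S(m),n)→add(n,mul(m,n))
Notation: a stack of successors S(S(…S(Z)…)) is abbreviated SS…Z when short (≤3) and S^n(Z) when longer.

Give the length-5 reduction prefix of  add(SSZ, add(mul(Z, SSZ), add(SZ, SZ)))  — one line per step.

  start: add(SSZ, add(mul(Z, SSZ), add(SZ, SZ)))
  →1  S(add(SZ, add(mul(Z, SSZ), add(SZ, SZ))))
  →2  S(S(add(Z, add(mul(Z, SSZ), add(SZ, SZ)))))
  →3  S(S(add(mul(Z, SSZ), add(SZ, SZ))))
  →4  S(S(add(Z, add(SZ, SZ))))
  →5  S(S(add(SZ, SZ)))

Answer: after 5 steps: S(S(add(SZ, SZ)))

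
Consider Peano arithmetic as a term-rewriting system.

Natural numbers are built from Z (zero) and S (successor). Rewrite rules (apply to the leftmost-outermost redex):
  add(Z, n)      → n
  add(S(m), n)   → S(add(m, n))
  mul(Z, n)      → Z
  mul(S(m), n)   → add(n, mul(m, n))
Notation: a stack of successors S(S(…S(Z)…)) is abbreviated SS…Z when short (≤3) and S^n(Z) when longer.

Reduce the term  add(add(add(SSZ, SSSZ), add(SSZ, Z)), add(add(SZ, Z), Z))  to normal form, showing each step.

Answer: normal form = S^8(Z)  (in 24 steps)

Working:
  start: add(add(add(SSZ, SSSZ), add(SSZ, Z)), add(add(SZ, Z), Z))
  →1  add(add(S(add(SZ, SSSZ)), add(SSZ, Z)), add(add(SZ, Z), Z))
  →2  add(S(add(add(SZ, SSSZ), add(SSZ, Z))), add(add(SZ, Z), Z))
  →3  S(add(add(add(SZ, SSSZ), add(SSZ, Z)), add(add(SZ, Z), Z)))
  →4  S(add(add(S(add(Z, SSSZ)), add(SSZ, Z)), add(add(SZ, Z), Z)))
  →5  S(add(S(add(add(Z, SSSZ), add(SSZ, Z))), add(add(SZ, Z), Z)))
  →6  S(S(add(add(add(Z, SSSZ), add(SSZ, Z)), add(add(SZ, Z), Z))))
  →7  S(S(add(add(SSSZ, add(SSZ, Z)), add(add(SZ, Z), Z))))
  →8  S(S(add(S(add(SSZ, add(SSZ, Z))), add(add(SZ, Z), Z))))
  →9  S(S(S(add(add(SSZ, add(SSZ, Z)), add(add(SZ, Z), Z)))))
  →10  S(S(S(add(S(add(SZ, add(SSZ, Z))), add(add(SZ, Z), Z)))))
  →11  S(S(S(S(add(add(SZ, add(SSZ, Z)), add(add(SZ, Z), Z))))))
  →12  S(S(S(S(add(S(add(Z, add(SSZ, Z))), add(add(SZ, Z), Z))))))
  →13  S(S(S(S(S(add(add(Z, add(SSZ, Z)), add(add(SZ, Z), Z)))))))
  →14  S(S(S(S(S(add(add(SSZ, Z), add(add(SZ, Z), Z)))))))
  →15  S(S(S(S(S(add(S(add(SZ, Z)), add(add(SZ, Z), Z)))))))
  →16  S(S(S(S(S(S(add(add(SZ, Z), add(add(SZ, Z), Z))))))))
  →17  S(S(S(S(S(S(add(S(add(Z, Z)), add(add(SZ, Z), Z))))))))
  →18  S(S(S(S(S(S(S(add(add(Z, Z), add(add(SZ, Z), Z)))))))))
  →19  S(S(S(S(S(S(S(add(Z, add(add(SZ, Z), Z)))))))))
  →20  S(S(S(S(S(S(S(add(add(SZ, Z), Z))))))))
  →21  S(S(S(S(S(S(S(add(S(add(Z, Z)), Z))))))))
  →22  S(S(S(S(S(S(S(S(add(add(Z, Z), Z)))))))))
  →23  S(S(S(S(S(S(S(S(add(Z, Z)))))))))
  →24  S^8(Z)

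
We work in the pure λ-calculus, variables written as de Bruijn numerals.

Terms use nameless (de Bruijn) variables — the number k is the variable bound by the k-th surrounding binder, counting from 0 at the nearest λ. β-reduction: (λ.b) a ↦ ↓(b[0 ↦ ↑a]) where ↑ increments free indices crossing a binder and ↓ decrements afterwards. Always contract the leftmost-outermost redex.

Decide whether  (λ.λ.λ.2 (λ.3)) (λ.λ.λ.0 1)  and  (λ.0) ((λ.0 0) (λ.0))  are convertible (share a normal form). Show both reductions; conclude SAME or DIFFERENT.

Answer: DIFFERENT — A ⇓ λ.λ.λ.λ.0 1, B ⇓ λ.0

Derivation:
Term A:
  start: (λ.λ.λ.2 (λ.3)) (λ.λ.λ.0 1)
  [1] λ.λ.(λ.λ.λ.0 1) (λ.λ.λ.λ.0 1)
  [2] λ.λ.λ.λ.0 1

Term B:
  start: (λ.0) ((λ.0 0) (λ.0))
  [1] (λ.0 0) (λ.0)
  [2] (λ.0) (λ.0)
  [3] λ.0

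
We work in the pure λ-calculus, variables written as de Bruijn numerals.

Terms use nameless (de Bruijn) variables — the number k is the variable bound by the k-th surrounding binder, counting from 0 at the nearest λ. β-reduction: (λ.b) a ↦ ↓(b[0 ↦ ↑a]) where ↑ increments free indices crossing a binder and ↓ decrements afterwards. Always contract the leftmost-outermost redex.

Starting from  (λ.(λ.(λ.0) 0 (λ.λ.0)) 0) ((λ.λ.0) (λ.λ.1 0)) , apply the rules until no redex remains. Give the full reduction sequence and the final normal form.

Answer: normal form = λ.λ.0  (in 5 steps)

Reduction:
  start: (λ.(λ.(λ.0) 0 (λ.λ.0)) 0) ((λ.λ.0) (λ.λ.1 0))
  [1] (λ.(λ.0) 0 (λ.λ.0)) ((λ.λ.0) (λ.λ.1 0))
  [2] (λ.0) ((λ.λ.0) (λ.λ.1 0)) (λ.λ.0)
  [3] (λ.λ.0) (λ.λ.1 0) (λ.λ.0)
  [4] (λ.0) (λ.λ.0)
  [5] λ.λ.0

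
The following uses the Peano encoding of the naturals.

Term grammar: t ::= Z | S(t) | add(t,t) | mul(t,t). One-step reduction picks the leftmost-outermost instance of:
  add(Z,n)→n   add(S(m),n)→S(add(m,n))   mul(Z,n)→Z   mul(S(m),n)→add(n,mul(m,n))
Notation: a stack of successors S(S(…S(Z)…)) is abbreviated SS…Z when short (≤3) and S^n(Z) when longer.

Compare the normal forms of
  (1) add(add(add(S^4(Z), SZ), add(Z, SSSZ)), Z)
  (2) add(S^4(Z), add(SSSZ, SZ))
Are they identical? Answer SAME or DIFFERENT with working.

Answer: SAME — A ⇓ S^8(Z), B ⇓ S^8(Z)

Working:
Term A:
  start: add(add(add(S^4(Z), SZ), add(Z, SSSZ)), Z)
  →1  add(add(S(add(SSSZ, SZ)), add(Z, SSSZ)), Z)
  →2  add(S(add(add(SSSZ, SZ), add(Z, SSSZ))), Z)
  →3  S(add(add(add(SSSZ, SZ), add(Z, SSSZ)), Z))
  →4  S(add(add(S(add(SSZ, SZ)), add(Z, SSSZ)), Z))
  →5  S(add(S(add(add(SSZ, SZ), add(Z, SSSZ))), Z))
  →6  S(S(add(add(add(SSZ, SZ), add(Z, SSSZ)), Z)))
  →7  S(S(add(add(S(add(SZ, SZ)), add(Z, SSSZ)), Z)))
  →8  S(S(add(S(add(add(SZ, SZ), add(Z, SSSZ))), Z)))
  →9  S(S(S(add(add(add(SZ, SZ), add(Z, SSSZ)), Z))))
  →10  S(S(S(add(add(S(add(Z, SZ)), add(Z, SSSZ)), Z))))
  →11  S(S(S(add(S(add(add(Z, SZ), add(Z, SSSZ))), Z))))
  →12  S(S(S(S(add(add(add(Z, SZ), add(Z, SSSZ)), Z)))))
  →13  S(S(S(S(add(add(SZ, add(Z, SSSZ)), Z)))))
  →14  S(S(S(S(add(S(add(Z, add(Z, SSSZ))), Z)))))
  →15  S(S(S(S(S(add(add(Z, add(Z, SSSZ)), Z))))))
  →16  S(S(S(S(S(add(add(Z, SSSZ), Z))))))
  →17  S(S(S(S(S(add(SSSZ, Z))))))
  →18  S(S(S(S(S(S(add(SSZ, Z)))))))
  →19  S(S(S(S(S(S(S(add(SZ, Z))))))))
  →20  S(S(S(S(S(S(S(S(add(Z, Z)))))))))
  →21  S^8(Z)

Term B:
  start: add(S^4(Z), add(SSSZ, SZ))
  →1  S(add(SSSZ, add(SSSZ, SZ)))
  →2  S(S(add(SSZ, add(SSSZ, SZ))))
  →3  S(S(S(add(SZ, add(SSSZ, SZ)))))
  →4  S(S(S(S(add(Z, add(SSSZ, SZ))))))
  →5  S(S(S(S(add(SSSZ, SZ)))))
  →6  S(S(S(S(S(add(SSZ, SZ))))))
  →7  S(S(S(S(S(S(add(SZ, SZ)))))))
  →8  S(S(S(S(S(S(S(add(Z, SZ))))))))
  →9  S^8(Z)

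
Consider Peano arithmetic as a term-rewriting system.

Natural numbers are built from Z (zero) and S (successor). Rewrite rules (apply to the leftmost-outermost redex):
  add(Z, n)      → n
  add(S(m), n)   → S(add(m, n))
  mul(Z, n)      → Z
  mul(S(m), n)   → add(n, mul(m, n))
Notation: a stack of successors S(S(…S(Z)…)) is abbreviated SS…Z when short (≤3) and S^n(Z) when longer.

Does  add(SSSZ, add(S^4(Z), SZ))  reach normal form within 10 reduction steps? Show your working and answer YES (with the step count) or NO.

  start: add(SSSZ, add(S^4(Z), SZ))
  →1  S(add(SSZ, add(S^4(Z), SZ)))
  →2  S(S(add(SZ, add(S^4(Z), SZ))))
  →3  S(S(S(add(Z, add(S^4(Z), SZ)))))
  →4  S(S(S(add(S^4(Z), SZ))))
  →5  S(S(S(S(add(SSSZ, SZ)))))
  →6  S(S(S(S(S(add(SSZ, SZ))))))
  →7  S(S(S(S(S(S(add(SZ, SZ)))))))
  →8  S(S(S(S(S(S(S(add(Z, SZ))))))))
  →9  S^8(Z)

Answer: YES — reaches normal form S^8(Z) in 9 ≤ 10 steps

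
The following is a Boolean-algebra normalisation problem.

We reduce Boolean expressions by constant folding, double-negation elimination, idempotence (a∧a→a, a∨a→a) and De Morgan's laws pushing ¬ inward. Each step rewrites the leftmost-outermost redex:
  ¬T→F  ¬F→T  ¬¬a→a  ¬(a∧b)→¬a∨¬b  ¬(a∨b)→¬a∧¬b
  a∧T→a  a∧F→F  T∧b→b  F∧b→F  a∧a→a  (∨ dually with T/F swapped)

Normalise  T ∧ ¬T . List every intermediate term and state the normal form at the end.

  start: T ∧ ¬T
  step 1: ¬T
  step 2: F

Answer: normal form = F  (in 2 steps)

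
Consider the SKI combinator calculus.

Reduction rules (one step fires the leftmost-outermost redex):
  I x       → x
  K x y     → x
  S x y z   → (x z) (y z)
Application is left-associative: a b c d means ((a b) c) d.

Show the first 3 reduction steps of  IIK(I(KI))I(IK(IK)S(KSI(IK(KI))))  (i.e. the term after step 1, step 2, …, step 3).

  start: IIK(I(KI))I(IK(IK)S(KSI(IK(KI))))
  [1] IK(I(KI))I(IK(IK)S(KSI(IK(KI))))
  [2] K(I(KI))I(IK(IK)S(KSI(IK(KI))))
  [3] I(KI)(IK(IK)S(KSI(IK(KI))))

Answer: after 3 steps: I(KI)(IK(IK)S(KSI(IK(KI))))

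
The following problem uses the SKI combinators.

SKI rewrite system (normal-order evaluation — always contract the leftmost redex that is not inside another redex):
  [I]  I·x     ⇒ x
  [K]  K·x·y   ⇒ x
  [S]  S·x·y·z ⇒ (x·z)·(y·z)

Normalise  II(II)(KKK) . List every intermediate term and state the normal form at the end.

Answer: normal form = K  (in 5 steps)

Working:
  start: II(II)(KKK)
  →1  I(II)(KKK)
  →2  II(KKK)
  →3  I(KKK)
  →4  KKK
  →5  K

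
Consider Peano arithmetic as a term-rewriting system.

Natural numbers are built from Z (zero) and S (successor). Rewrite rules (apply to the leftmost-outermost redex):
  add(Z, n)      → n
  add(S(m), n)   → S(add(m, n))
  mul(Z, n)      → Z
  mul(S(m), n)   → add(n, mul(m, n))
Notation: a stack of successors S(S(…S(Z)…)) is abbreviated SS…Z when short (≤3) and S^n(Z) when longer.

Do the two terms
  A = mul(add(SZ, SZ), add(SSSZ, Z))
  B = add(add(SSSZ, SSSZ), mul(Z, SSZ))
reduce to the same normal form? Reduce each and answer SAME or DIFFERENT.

Term A:
  start: mul(add(SZ, SZ), add(SSSZ, Z))
  →1  mul(S(add(Z, SZ)), add(SSSZ, Z))
  →2  add(add(SSSZ, Z), mul(add(Z, SZ), add(SSSZ, Z)))
  →3  add(S(add(SSZ, Z)), mul(add(Z, SZ), add(SSSZ, Z)))
  →4  S(add(add(SSZ, Z), mul(add(Z, SZ), add(SSSZ, Z))))
  →5  S(add(S(add(SZ, Z)), mul(add(Z, SZ), add(SSSZ, Z))))
  →6  S(S(add(add(SZ, Z), mul(add(Z, SZ), add(SSSZ, Z)))))
  →7  S(S(add(S(add(Z, Z)), mul(add(Z, SZ), add(SSSZ, Z)))))
  →8  S(S(S(add(add(Z, Z), mul(add(Z, SZ), add(SSSZ, Z))))))
  →9  S(S(S(add(Z, mul(add(Z, SZ), add(SSSZ, Z))))))
  →10  S(S(S(mul(add(Z, SZ), add(SSSZ, Z)))))
  →11  S(S(S(mul(SZ, add(SSSZ, Z)))))
  →12  S(S(S(add(add(SSSZ, Z), mul(Z, add(SSSZ, Z))))))
  →13  S(S(S(add(S(add(SSZ, Z)), mul(Z, add(SSSZ, Z))))))
  →14  S(S(S(S(add(add(SSZ, Z), mul(Z, add(SSSZ, Z)))))))
  →15  S(S(S(S(add(S(add(SZ, Z)), mul(Z, add(SSSZ, Z)))))))
  →16  S(S(S(S(S(add(add(SZ, Z), mul(Z, add(SSSZ, Z))))))))
  →17  S(S(S(S(S(add(S(add(Z, Z)), mul(Z, add(SSSZ, Z))))))))
  →18  S(S(S(S(S(S(add(add(Z, Z), mul(Z, add(SSSZ, Z)))))))))
  →19  S(S(S(S(S(S(add(Z, mul(Z, add(SSSZ, Z)))))))))
  →20  S(S(S(S(S(S(mul(Z, add(SSSZ, Z))))))))
  →21  S^6(Z)

Term B:
  start: add(add(SSSZ, SSSZ), mul(Z, SSZ))
  →1  add(S(add(SSZ, SSSZ)), mul(Z, SSZ))
  →2  S(add(add(SSZ, SSSZ), mul(Z, SSZ)))
  →3  S(add(S(add(SZ, SSSZ)), mul(Z, SSZ)))
  →4  S(S(add(add(SZ, SSSZ), mul(Z, SSZ))))
  →5  S(S(add(S(add(Z, SSSZ)), mul(Z, SSZ))))
  →6  S(S(S(add(add(Z, SSSZ), mul(Z, SSZ)))))
  →7  S(S(S(add(SSSZ, mul(Z, SSZ)))))
  →8  S(S(S(S(add(SSZ, mul(Z, SSZ))))))
  →9  S(S(S(S(S(add(SZ, mul(Z, SSZ)))))))
  →10  S(S(S(S(S(S(add(Z, mul(Z, SSZ))))))))
  →11  S(S(S(S(S(S(mul(Z, SSZ)))))))
  →12  S^6(Z)

Answer: SAME — A ⇓ S^6(Z), B ⇓ S^6(Z)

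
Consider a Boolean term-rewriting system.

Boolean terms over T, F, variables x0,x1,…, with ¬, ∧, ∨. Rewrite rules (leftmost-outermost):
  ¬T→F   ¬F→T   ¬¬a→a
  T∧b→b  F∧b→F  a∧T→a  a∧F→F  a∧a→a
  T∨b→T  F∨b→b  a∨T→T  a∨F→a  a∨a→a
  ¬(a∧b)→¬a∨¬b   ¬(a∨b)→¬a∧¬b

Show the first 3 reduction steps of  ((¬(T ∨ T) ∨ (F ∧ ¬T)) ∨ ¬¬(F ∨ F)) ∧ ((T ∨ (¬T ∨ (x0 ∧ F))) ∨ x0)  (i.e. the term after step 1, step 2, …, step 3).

  start: ((¬(T ∨ T) ∨ (F ∧ ¬T)) ∨ ¬¬(F ∨ F)) ∧ ((T ∨ (¬T ∨ (x0 ∧ F))) ∨ x0)
  →1  (((¬T ∧ ¬T) ∨ (F ∧ ¬T)) ∨ ¬¬(F ∨ F)) ∧ ((T ∨ (¬T ∨ (x0 ∧ F))) ∨ x0)
  →2  ((¬T ∨ (F ∧ ¬T)) ∨ ¬¬(F ∨ F)) ∧ ((T ∨ (¬T ∨ (x0 ∧ F))) ∨ x0)
  →3  ((F ∨ (F ∧ ¬T)) ∨ ¬¬(F ∨ F)) ∧ ((T ∨ (¬T ∨ (x0 ∧ F))) ∨ x0)

Answer: after 3 steps: ((F ∨ (F ∧ ¬T)) ∨ ¬¬(F ∨ F)) ∧ ((T ∨ (¬T ∨ (x0 ∧ F))) ∨ x0)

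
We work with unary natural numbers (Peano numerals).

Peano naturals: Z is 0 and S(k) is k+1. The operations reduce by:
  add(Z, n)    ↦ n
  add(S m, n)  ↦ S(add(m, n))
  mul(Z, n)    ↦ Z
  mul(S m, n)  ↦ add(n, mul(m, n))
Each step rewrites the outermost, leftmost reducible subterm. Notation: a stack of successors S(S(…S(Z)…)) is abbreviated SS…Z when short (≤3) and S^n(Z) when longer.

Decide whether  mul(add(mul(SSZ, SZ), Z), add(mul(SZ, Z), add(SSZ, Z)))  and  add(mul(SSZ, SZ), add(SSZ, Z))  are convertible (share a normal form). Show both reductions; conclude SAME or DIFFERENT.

Term A:
  start: mul(add(mul(SSZ, SZ), Z), add(mul(SZ, Z), add(SSZ, Z)))
  →1  mul(add(add(SZ, mul(SZ, SZ)), Z), add(mul(SZ, Z), add(SSZ, Z)))
  →2  mul(add(S(add(Z, mul(SZ, SZ))), Z), add(mul(SZ, Z), add(SSZ, Z)))
  →3  mul(S(add(add(Z, mul(SZ, SZ)), Z)), add(mul(SZ, Z), add(SSZ, Z)))
  →4  add(add(mul(SZ, Z), add(SSZ, Z)), mul(add(add(Z, mul(SZ, SZ)), Z), add(mul(SZ, Z), add(SSZ, Z))))
  →5  add(add(add(Z, mul(Z, Z)), add(SSZ, Z)), mul(add(add(Z, mul(SZ, SZ)), Z), add(mul(SZ, Z), add(SSZ, Z))))
  →6  add(add(mul(Z, Z), add(SSZ, Z)), mul(add(add(Z, mul(SZ, SZ)), Z), add(mul(SZ, Z), add(SSZ, Z))))
  →7  add(add(Z, add(SSZ, Z)), mul(add(add(Z, mul(SZ, SZ)), Z), add(mul(SZ, Z), add(SSZ, Z))))
  →8  add(add(SSZ, Z), mul(add(add(Z, mul(SZ, SZ)), Z), add(mul(SZ, Z), add(SSZ, Z))))
  →9  add(S(add(SZ, Z)), mul(add(add(Z, mul(SZ, SZ)), Z), add(mul(SZ, Z), add(SSZ, Z))))
  →10  S(add(add(SZ, Z), mul(add(add(Z, mul(SZ, SZ)), Z), add(mul(SZ, Z), add(SSZ, Z)))))
  →11  S(add(S(add(Z, Z)), mul(add(add(Z, mul(SZ, SZ)), Z), add(mul(SZ, Z), add(SSZ, Z)))))
  →12  S(S(add(add(Z, Z), mul(add(add(Z, mul(SZ, SZ)), Z), add(mul(SZ, Z), add(SSZ, Z))))))
  →13  S(S(add(Z, mul(add(add(Z, mul(SZ, SZ)), Z), add(mul(SZ, Z), add(SSZ, Z))))))
  →14  S(S(mul(add(add(Z, mul(SZ, SZ)), Z), add(mul(SZ, Z), add(SSZ, Z)))))
  →15  S(S(mul(add(mul(SZ, SZ), Z), add(mul(SZ, Z), add(SSZ, Z)))))
  →16  S(S(mul(add(add(SZ, mul(Z, SZ)), Z), add(mul(SZ, Z), add(SSZ, Z)))))
  →17  S(S(mul(add(S(add(Z, mul(Z, SZ))), Z), add(mul(SZ, Z), add(SSZ, Z)))))
  →18  S(S(mul(S(add(add(Z, mul(Z, SZ)), Z)), add(mul(SZ, Z), add(SSZ, Z)))))
  →19  S(S(add(add(mul(SZ, Z), add(SSZ, Z)), mul(add(add(Z, mul(Z, SZ)), Z), add(mul(SZ, Z), add(SSZ, Z))))))
  →20  S(S(add(add(add(Z, mul(Z, Z)), add(SSZ, Z)), mul(add(add(Z, mul(Z, SZ)), Z), add(mul(SZ, Z), add(SSZ, Z))))))
  →21  S(S(add(add(mul(Z, Z), add(SSZ, Z)), mul(add(add(Z, mul(Z, SZ)), Z), add(mul(SZ, Z), add(SSZ, Z))))))
  →22  S(S(add(add(Z, add(SSZ, Z)), mul(add(add(Z, mul(Z, SZ)), Z), add(mul(SZ, Z), add(SSZ, Z))))))
  →23  S(S(add(add(SSZ, Z), mul(add(add(Z, mul(Z, SZ)), Z), add(mul(SZ, Z), add(SSZ, Z))))))
  →24  S(S(add(S(add(SZ, Z)), mul(add(add(Z, mul(Z, SZ)), Z), add(mul(SZ, Z), add(SSZ, Z))))))
  →25  S(S(S(add(add(SZ, Z), mul(add(add(Z, mul(Z, SZ)), Z), add(mul(SZ, Z), add(SSZ, Z)))))))
  →26  S(S(S(add(S(add(Z, Z)), mul(add(add(Z, mul(Z, SZ)), Z), add(mul(SZ, Z), add(SSZ, Z)))))))
  →27  S(S(S(S(add(add(Z, Z), mul(add(add(Z, mul(Z, SZ)), Z), add(mul(SZ, Z), add(SSZ, Z))))))))
  →28  S(S(S(S(add(Z, mul(add(add(Z, mul(Z, SZ)), Z), add(mul(SZ, Z), add(SSZ, Z))))))))
  →29  S(S(S(S(mul(add(add(Z, mul(Z, SZ)), Z), add(mul(SZ, Z), add(SSZ, Z)))))))
  →30  S(S(S(S(mul(add(mul(Z, SZ), Z), add(mul(SZ, Z), add(SSZ, Z)))))))
  →31  S(S(S(S(mul(add(Z, Z), add(mul(SZ, Z), add(SSZ, Z)))))))
  →32  S(S(S(S(mul(Z, add(mul(SZ, Z), add(SSZ, Z)))))))
  →33  S^4(Z)

Term B:
  start: add(mul(SSZ, SZ), add(SSZ, Z))
  →1  add(add(SZ, mul(SZ, SZ)), add(SSZ, Z))
  →2  add(S(add(Z, mul(SZ, SZ))), add(SSZ, Z))
  →3  S(add(add(Z, mul(SZ, SZ)), add(SSZ, Z)))
  →4  S(add(mul(SZ, SZ), add(SSZ, Z)))
  →5  S(add(add(SZ, mul(Z, SZ)), add(SSZ, Z)))
  →6  S(add(S(add(Z, mul(Z, SZ))), add(SSZ, Z)))
  →7  S(S(add(add(Z, mul(Z, SZ)), add(SSZ, Z))))
  →8  S(S(add(mul(Z, SZ), add(SSZ, Z))))
  →9  S(S(add(Z, add(SSZ, Z))))
  →10  S(S(add(SSZ, Z)))
  →11  S(S(S(add(SZ, Z))))
  →12  S(S(S(S(add(Z, Z)))))
  →13  S^4(Z)

Answer: SAME — A ⇓ S^4(Z), B ⇓ S^4(Z)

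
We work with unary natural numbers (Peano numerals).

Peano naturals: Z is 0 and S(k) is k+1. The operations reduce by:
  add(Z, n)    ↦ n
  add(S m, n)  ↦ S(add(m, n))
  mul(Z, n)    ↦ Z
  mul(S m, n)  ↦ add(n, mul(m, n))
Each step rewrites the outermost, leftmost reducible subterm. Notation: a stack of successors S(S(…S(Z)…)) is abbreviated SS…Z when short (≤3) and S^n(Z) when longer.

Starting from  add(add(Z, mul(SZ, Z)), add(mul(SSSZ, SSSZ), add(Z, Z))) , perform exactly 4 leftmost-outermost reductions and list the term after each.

  start: add(add(Z, mul(SZ, Z)), add(mul(SSSZ, SSSZ), add(Z, Z)))
  [1] add(mul(SZ, Z), add(mul(SSSZ, SSSZ), add(Z, Z)))
  [2] add(add(Z, mul(Z, Z)), add(mul(SSSZ, SSSZ), add(Z, Z)))
  [3] add(mul(Z, Z), add(mul(SSSZ, SSSZ), add(Z, Z)))
  [4] add(Z, add(mul(SSSZ, SSSZ), add(Z, Z)))

Answer: after 4 steps: add(Z, add(mul(SSSZ, SSSZ), add(Z, Z)))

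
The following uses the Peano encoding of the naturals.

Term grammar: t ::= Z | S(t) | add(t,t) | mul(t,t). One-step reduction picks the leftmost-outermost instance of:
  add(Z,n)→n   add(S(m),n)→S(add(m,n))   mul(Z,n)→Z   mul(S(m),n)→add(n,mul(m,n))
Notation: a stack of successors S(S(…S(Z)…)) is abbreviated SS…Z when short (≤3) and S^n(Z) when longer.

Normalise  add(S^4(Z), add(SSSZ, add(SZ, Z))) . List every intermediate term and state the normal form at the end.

  start: add(S^4(Z), add(SSSZ, add(SZ, Z)))
  step 1: S(add(SSSZ, add(SSSZ, add(SZ, Z))))
  step 2: S(S(add(SSZ, add(SSSZ, add(SZ, Z)))))
  step 3: S(S(S(add(SZ, add(SSSZ, add(SZ, Z))))))
  step 4: S(S(S(S(add(Z, add(SSSZ, add(SZ, Z)))))))
  step 5: S(S(S(S(add(SSSZ, add(SZ, Z))))))
  step 6: S(S(S(S(S(add(SSZ, add(SZ, Z)))))))
  step 7: S(S(S(S(S(S(add(SZ, add(SZ, Z))))))))
  step 8: S(S(S(S(S(S(S(add(Z, add(SZ, Z)))))))))
  step 9: S(S(S(S(S(S(S(add(SZ, Z))))))))
  step 10: S(S(S(S(S(S(S(S(add(Z, Z)))))))))
  step 11: S^8(Z)

Answer: normal form = S^8(Z)  (in 11 steps)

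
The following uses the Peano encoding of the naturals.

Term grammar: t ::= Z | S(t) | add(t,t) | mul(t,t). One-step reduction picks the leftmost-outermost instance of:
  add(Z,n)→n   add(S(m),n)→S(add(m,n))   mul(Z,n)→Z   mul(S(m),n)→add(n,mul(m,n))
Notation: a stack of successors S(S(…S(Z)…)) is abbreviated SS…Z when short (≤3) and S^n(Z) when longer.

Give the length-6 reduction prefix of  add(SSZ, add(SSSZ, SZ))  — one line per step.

Answer: after 6 steps: S(S(S(S(S(add(Z, SZ))))))

Reduction:
  start: add(SSZ, add(SSSZ, SZ))
  step 1: S(add(SZ, add(SSSZ, SZ)))
  step 2: S(S(add(Z, add(SSSZ, SZ))))
  step 3: S(S(add(SSSZ, SZ)))
  step 4: S(S(S(add(SSZ, SZ))))
  step 5: S(S(S(S(add(SZ, SZ)))))
  step 6: S(S(S(S(S(add(Z, SZ))))))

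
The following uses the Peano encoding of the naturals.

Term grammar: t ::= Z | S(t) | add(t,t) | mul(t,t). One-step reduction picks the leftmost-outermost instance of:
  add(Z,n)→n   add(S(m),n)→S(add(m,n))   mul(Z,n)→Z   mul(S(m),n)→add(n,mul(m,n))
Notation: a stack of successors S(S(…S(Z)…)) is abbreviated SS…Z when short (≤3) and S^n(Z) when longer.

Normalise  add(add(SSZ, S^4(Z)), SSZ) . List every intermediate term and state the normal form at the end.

Answer: normal form = S^8(Z)  (in 10 steps)

Reduction:
  start: add(add(SSZ, S^4(Z)), SSZ)
  step 1: add(S(add(SZ, S^4(Z))), SSZ)
  step 2: S(add(add(SZ, S^4(Z)), SSZ))
  step 3: S(add(S(add(Z, S^4(Z))), SSZ))
  step 4: S(S(add(add(Z, S^4(Z)), SSZ)))
  step 5: S(S(add(S^4(Z), SSZ)))
  step 6: S(S(S(add(SSSZ, SSZ))))
  step 7: S(S(S(S(add(SSZ, SSZ)))))
  step 8: S(S(S(S(S(add(SZ, SSZ))))))
  step 9: S(S(S(S(S(S(add(Z, SSZ)))))))
  step 10: S^8(Z)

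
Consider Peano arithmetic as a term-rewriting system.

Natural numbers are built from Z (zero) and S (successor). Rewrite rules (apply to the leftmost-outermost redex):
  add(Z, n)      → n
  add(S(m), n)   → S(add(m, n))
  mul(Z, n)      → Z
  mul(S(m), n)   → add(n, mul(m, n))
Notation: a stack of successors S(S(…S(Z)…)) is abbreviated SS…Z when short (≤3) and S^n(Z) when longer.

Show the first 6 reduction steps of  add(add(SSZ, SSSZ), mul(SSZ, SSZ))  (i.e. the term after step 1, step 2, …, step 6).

Answer: after 6 steps: S(S(S(add(SSZ, mul(SSZ, SSZ)))))

Derivation:
  start: add(add(SSZ, SSSZ), mul(SSZ, SSZ))
  step 1: add(S(add(SZ, SSSZ)), mul(SSZ, SSZ))
  step 2: S(add(add(SZ, SSSZ), mul(SSZ, SSZ)))
  step 3: S(add(S(add(Z, SSSZ)), mul(SSZ, SSZ)))
  step 4: S(S(add(add(Z, SSSZ), mul(SSZ, SSZ))))
  step 5: S(S(add(SSSZ, mul(SSZ, SSZ))))
  step 6: S(S(S(add(SSZ, mul(SSZ, SSZ)))))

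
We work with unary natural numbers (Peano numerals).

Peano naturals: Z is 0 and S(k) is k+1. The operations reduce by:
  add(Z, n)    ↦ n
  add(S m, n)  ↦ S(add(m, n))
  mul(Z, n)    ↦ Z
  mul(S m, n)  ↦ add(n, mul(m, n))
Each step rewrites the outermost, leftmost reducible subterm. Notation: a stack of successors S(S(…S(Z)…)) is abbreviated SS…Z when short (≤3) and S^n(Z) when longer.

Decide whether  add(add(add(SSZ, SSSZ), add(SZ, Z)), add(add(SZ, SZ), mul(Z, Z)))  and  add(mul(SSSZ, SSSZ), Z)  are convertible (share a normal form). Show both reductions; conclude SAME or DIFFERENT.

Answer: DIFFERENT — A ⇓ S^8(Z), B ⇓ S^9(Z)

Reduction:
Term A:
  start: add(add(add(SSZ, SSSZ), add(SZ, Z)), add(add(SZ, SZ), mul(Z, Z)))
  step 1: add(add(S(add(SZ, SSSZ)), add(SZ, Z)), add(add(SZ, SZ), mul(Z, Z)))
  step 2: add(S(add(add(SZ, SSSZ), add(SZ, Z))), add(add(SZ, SZ), mul(Z, Z)))
  step 3: S(add(add(add(SZ, SSSZ), add(SZ, Z)), add(add(SZ, SZ), mul(Z, Z))))
  step 4: S(add(add(S(add(Z, SSSZ)), add(SZ, Z)), add(add(SZ, SZ), mul(Z, Z))))
  step 5: S(add(S(add(add(Z, SSSZ), add(SZ, Z))), add(add(SZ, SZ), mul(Z, Z))))
  step 6: S(S(add(add(add(Z, SSSZ), add(SZ, Z)), add(add(SZ, SZ), mul(Z, Z)))))
  step 7: S(S(add(add(SSSZ, add(SZ, Z)), add(add(SZ, SZ), mul(Z, Z)))))
  step 8: S(S(add(S(add(SSZ, add(SZ, Z))), add(add(SZ, SZ), mul(Z, Z)))))
  step 9: S(S(S(add(add(SSZ, add(SZ, Z)), add(add(SZ, SZ), mul(Z, Z))))))
  step 10: S(S(S(add(S(add(SZ, add(SZ, Z))), add(add(SZ, SZ), mul(Z, Z))))))
  step 11: S(S(S(S(add(add(SZ, add(SZ, Z)), add(add(SZ, SZ), mul(Z, Z)))))))
  step 12: S(S(S(S(add(S(add(Z, add(SZ, Z))), add(add(SZ, SZ), mul(Z, Z)))))))
  step 13: S(S(S(S(S(add(add(Z, add(SZ, Z)), add(add(SZ, SZ), mul(Z, Z))))))))
  step 14: S(S(S(S(S(add(add(SZ, Z), add(add(SZ, SZ), mul(Z, Z))))))))
  step 15: S(S(S(S(S(add(S(add(Z, Z)), add(add(SZ, SZ), mul(Z, Z))))))))
  step 16: S(S(S(S(S(S(add(add(Z, Z), add(add(SZ, SZ), mul(Z, Z)))))))))
  step 17: S(S(S(S(S(S(add(Z, add(add(SZ, SZ), mul(Z, Z)))))))))
  step 18: S(S(S(S(S(S(add(add(SZ, SZ), mul(Z, Z))))))))
  step 19: S(S(S(S(S(S(add(S(add(Z, SZ)), mul(Z, Z))))))))
  step 20: S(S(S(S(S(S(S(add(add(Z, SZ), mul(Z, Z)))))))))
  step 21: S(S(S(S(S(S(S(add(SZ, mul(Z, Z)))))))))
  step 22: S(S(S(S(S(S(S(S(add(Z, mul(Z, Z))))))))))
  step 23: S(S(S(S(S(S(S(S(mul(Z, Z)))))))))
  step 24: S^8(Z)

Term B:
  start: add(mul(SSSZ, SSSZ), Z)
  step 1: add(add(SSSZ, mul(SSZ, SSSZ)), Z)
  step 2: add(S(add(SSZ, mul(SSZ, SSSZ))), Z)
  step 3: S(add(add(SSZ, mul(SSZ, SSSZ)), Z))
  step 4: S(add(S(add(SZ, mul(SSZ, SSSZ))), Z))
  step 5: S(S(add(add(SZ, mul(SSZ, SSSZ)), Z)))
  step 6: S(S(add(S(add(Z, mul(SSZ, SSSZ))), Z)))
  step 7: S(S(S(add(add(Z, mul(SSZ, SSSZ)), Z))))
  step 8: S(S(S(add(mul(SSZ, SSSZ), Z))))
  step 9: S(S(S(add(add(SSSZ, mul(SZ, SSSZ)), Z))))
  step 10: S(S(S(add(S(add(SSZ, mul(SZ, SSSZ))), Z))))
  step 11: S(S(S(S(add(add(SSZ, mul(SZ, SSSZ)), Z)))))
  step 12: S(S(S(S(add(S(add(SZ, mul(SZ, SSSZ))), Z)))))
  step 13: S(S(S(S(S(add(add(SZ, mul(SZ, SSSZ)), Z))))))
  step 14: S(S(S(S(S(add(S(add(Z, mul(SZ, SSSZ))), Z))))))
  step 15: S(S(S(S(S(S(add(add(Z, mul(SZ, SSSZ)), Z)))))))
  step 16: S(S(S(S(S(S(add(mul(SZ, SSSZ), Z)))))))
  step 17: S(S(S(S(S(S(add(add(SSSZ, mul(Z, SSSZ)), Z)))))))
  step 18: S(S(S(S(S(S(add(S(add(SSZ, mul(Z, SSSZ))), Z)))))))
  step 19: S(S(S(S(S(S(S(add(add(SSZ, mul(Z, SSSZ)), Z))))))))
  step 20: S(S(S(S(S(S(S(add(S(add(SZ, mul(Z, SSSZ))), Z))))))))
  step 21: S(S(S(S(S(S(S(S(add(add(SZ, mul(Z, SSSZ)), Z)))))))))
  step 22: S(S(S(S(S(S(S(S(add(S(add(Z, mul(Z, SSSZ))), Z)))))))))
  step 23: S(S(S(S(S(S(S(S(S(add(add(Z, mul(Z, SSSZ)), Z))))))))))
  step 24: S(S(S(S(S(S(S(S(S(add(mul(Z, SSSZ), Z))))))))))
  step 25: S(S(S(S(S(S(S(S(S(add(Z, Z))))))))))
  step 26: S^9(Z)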